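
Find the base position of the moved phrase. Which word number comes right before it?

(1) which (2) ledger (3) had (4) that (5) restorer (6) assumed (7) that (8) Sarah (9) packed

The displaced element is "which ledger" (word 2).
It is linked across 1 clause boundary (that).
It functions as the direct object of "packed", so the gap sits immediately after word 9 ("packed").
Base order: That restorer had assumed that Sarah packed which ledger.

9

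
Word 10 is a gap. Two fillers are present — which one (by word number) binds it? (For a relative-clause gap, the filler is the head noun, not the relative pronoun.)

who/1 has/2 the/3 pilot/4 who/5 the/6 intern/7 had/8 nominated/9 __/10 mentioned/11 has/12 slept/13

The marked gap is inside the relative clause, the direct object of "nominated".
Its filler is the head noun "pilot" (via "who"), at word 4.
(The other dependency links word 1 to a gap after word 11.)

4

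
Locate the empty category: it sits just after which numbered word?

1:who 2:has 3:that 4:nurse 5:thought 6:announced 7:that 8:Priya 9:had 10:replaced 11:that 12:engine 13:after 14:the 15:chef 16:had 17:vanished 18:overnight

The displaced element is "who" (word 1).
It is linked across 1 clause boundary (Ø).
It functions as the subject of "announced", so the gap sits immediately after word 5 ("thought").
Base order: That nurse has thought who announced that Priya had replaced that engine after the chef had vanished overnight.

5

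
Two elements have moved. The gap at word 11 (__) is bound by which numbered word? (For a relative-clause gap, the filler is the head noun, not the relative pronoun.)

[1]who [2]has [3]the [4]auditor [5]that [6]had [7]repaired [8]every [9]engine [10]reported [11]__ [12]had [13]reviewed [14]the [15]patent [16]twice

The marked gap is the subject of "reviewed".
Its filler is the fronted wh-phrase "who", at word 1.
(The other dependency links word 4 to a gap after word 5.)

1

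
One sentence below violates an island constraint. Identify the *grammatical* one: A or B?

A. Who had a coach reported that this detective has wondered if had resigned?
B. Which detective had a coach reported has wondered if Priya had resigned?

B

In A, the wh-phrase is extracted from inside a wh-island (introduced by "if"), which blocks movement.
In B, the extraction path crosses only that-complement boundaries, which are transparent.
So B is grammatical.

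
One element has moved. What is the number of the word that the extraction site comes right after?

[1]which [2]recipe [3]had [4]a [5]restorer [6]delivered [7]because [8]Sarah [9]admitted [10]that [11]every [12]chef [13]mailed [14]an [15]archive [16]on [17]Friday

The displaced element is "which recipe" (word 2).
It functions as the direct object of "delivered", so the gap sits immediately after word 6 ("delivered").
Base order: A restorer had delivered which recipe because Sarah admitted that every chef mailed an archive on Friday.

6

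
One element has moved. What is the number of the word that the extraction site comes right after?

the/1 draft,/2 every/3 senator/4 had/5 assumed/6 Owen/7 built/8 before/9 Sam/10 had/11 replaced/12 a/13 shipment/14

8

The displaced element is "the draft" (word 2).
It is linked across 1 clause boundary (Ø).
It functions as the direct object of "built", so the gap sits immediately after word 8 ("built").
Base order: Every senator had assumed Owen built the draft before Sam had replaced a shipment.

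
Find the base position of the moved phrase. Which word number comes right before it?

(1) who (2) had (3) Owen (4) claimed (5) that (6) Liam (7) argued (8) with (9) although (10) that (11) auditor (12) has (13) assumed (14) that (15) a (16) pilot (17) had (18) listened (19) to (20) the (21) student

8

The displaced element is "who" (word 1).
It is linked across 1 clause boundary (that).
It functions as the object of the preposition "with" of "argued", so the gap sits immediately after word 8 ("with").
Base order: Owen had claimed that Liam argued with who although that auditor has assumed that a pilot had listened to the student.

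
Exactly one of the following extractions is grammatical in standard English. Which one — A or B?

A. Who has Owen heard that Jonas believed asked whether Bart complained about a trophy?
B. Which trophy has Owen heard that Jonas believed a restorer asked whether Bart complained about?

In B, the wh-phrase is extracted from inside a wh-island (introduced by "whether"), which blocks movement.
In A, the extraction path crosses only that-complement boundaries, which are transparent.
So A is grammatical.

A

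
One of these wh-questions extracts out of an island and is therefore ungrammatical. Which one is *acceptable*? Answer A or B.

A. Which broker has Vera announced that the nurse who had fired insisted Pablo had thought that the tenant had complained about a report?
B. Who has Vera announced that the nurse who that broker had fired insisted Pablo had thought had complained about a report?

In A, the wh-phrase is extracted from inside a complex-NP island (relative clause) (introduced by "who"), which blocks movement.
In B, the extraction path crosses only that-complement boundaries, which are transparent.
So B is grammatical.

B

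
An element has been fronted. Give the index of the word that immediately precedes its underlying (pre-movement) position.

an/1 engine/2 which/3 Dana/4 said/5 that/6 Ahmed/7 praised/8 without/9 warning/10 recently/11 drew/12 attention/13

The displaced element is "an engine" (word 2).
It is linked across 1 clause boundary (that).
It functions as the direct object of "praised", so the gap sits immediately after word 8 ("praised").
Base order: Dana said that Ahmed praised an engine without warning recently.

8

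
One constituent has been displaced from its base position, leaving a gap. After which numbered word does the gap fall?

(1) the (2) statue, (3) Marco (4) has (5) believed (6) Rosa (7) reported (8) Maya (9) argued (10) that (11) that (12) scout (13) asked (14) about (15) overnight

The displaced element is "the statue" (word 2).
It is linked across 3 clause boundaries (Ø → Ø → that).
It functions as the object of the preposition "about" of "asked", so the gap sits immediately after word 14 ("about").
Base order: Marco has believed Rosa reported Maya argued that that scout asked about the statue overnight.

14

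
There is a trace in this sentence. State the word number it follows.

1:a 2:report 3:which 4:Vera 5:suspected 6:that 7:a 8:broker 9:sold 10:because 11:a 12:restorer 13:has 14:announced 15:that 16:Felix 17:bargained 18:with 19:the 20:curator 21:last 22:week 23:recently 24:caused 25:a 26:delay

9

The displaced element is "a report" (word 2).
It is linked across 1 clause boundary (that).
It functions as the direct object of "sold", so the gap sits immediately after word 9 ("sold").
Base order: Vera suspected that a broker sold a report because a restorer has announced that Felix bargained with the curator last week recently.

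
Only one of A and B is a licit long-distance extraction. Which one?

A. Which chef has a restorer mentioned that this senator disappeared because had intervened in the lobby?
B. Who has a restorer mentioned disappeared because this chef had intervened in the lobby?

In A, the wh-phrase is extracted from inside an adjunct island (introduced by "because"), which blocks movement.
In B, the extraction path crosses only that-complement boundaries, which are transparent.
So B is grammatical.

B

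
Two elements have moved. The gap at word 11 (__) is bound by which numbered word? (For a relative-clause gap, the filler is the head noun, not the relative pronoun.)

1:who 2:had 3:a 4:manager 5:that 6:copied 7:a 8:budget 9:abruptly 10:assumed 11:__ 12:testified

1

The marked gap is the subject of "testified".
Its filler is the fronted wh-phrase "who", at word 1.
(The other dependency links word 4 to a gap after word 5.)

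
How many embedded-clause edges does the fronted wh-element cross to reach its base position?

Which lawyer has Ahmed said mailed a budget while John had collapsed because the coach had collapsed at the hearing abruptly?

"which lawyer" is extracted from the subject of "mailed".
Boundaries crossed, outermost first: [Ø] — 1 in total.

1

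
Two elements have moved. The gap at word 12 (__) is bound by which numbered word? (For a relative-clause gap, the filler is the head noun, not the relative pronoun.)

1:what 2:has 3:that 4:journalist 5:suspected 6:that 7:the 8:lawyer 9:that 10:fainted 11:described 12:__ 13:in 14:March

1

The marked gap is the direct object of "described".
Its filler is the fronted wh-phrase "what", at word 1.
(The other dependency links word 8 to a gap after word 9.)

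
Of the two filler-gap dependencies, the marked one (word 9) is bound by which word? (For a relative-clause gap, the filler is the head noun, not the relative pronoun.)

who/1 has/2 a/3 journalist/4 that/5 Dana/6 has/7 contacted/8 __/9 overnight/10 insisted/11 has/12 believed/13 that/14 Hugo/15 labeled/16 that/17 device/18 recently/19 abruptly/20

4

The marked gap is inside the relative clause, the direct object of "contacted".
Its filler is the head noun "journalist" (via "that"), at word 4.
(The other dependency links word 1 to a gap after word 11.)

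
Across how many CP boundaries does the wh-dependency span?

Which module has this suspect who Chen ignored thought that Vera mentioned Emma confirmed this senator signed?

"which module" is extracted from the object of "signed".
Boundaries crossed, outermost first: [that], [Ø], [Ø] — 3 in total.

3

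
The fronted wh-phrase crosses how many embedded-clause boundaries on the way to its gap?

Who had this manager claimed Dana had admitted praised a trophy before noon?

2

"who" is extracted from the subject of "praised".
Boundaries crossed, outermost first: [Ø], [Ø] — 2 in total.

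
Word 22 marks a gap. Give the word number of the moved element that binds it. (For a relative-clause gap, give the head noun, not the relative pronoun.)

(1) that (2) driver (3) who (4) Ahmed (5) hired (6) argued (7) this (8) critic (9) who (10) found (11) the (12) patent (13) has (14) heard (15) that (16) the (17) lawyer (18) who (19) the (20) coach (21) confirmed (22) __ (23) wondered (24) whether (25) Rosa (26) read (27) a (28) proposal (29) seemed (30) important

The gap at 22 is the subject of "wondered", inside a relative clause.
The relative pronoun is "who" (word 18); it is bound by the head noun immediately before it.
Its filler is the head noun "lawyer", at word 17.

17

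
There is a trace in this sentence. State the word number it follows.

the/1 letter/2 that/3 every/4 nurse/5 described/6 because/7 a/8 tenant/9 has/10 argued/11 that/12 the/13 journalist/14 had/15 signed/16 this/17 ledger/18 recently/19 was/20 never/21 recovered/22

6

The displaced element is "the letter" (word 2).
It functions as the direct object of "described", so the gap sits immediately after word 6 ("described").
Base order: Every nurse described the letter because a tenant has argued that the journalist had signed this ledger recently.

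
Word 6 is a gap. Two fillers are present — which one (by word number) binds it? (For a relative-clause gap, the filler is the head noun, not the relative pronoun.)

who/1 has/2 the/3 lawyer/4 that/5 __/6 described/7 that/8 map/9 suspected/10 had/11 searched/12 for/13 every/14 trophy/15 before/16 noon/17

The marked gap is inside the relative clause, the subject of "described".
Its filler is the head noun "lawyer" (via "that"), at word 4.
(The other dependency links word 1 to a gap after word 10.)

4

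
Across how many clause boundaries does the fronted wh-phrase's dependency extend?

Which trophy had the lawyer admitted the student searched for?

1

"which trophy" is extracted from the PP object of "searched".
Boundaries crossed, outermost first: [Ø] — 1 in total.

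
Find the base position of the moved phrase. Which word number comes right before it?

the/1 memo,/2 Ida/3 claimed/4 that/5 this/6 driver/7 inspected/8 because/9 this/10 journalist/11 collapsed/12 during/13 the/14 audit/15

8

The displaced element is "the memo" (word 2).
It is linked across 1 clause boundary (that).
It functions as the direct object of "inspected", so the gap sits immediately after word 8 ("inspected").
Base order: Ida claimed that this driver inspected the memo because this journalist collapsed during the audit.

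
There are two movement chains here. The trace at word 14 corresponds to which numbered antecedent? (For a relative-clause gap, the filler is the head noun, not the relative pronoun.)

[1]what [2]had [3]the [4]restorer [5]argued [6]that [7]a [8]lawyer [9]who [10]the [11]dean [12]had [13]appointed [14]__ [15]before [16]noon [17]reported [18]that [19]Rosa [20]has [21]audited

8

The marked gap is inside the relative clause, the direct object of "appointed".
Its filler is the head noun "lawyer" (via "who"), at word 8.
(The other dependency links word 1 to a gap after word 21.)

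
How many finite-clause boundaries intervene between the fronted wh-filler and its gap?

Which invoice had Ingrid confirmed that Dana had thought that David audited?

2

"which invoice" is extracted from the object of "audited".
Boundaries crossed, outermost first: [that], [that] — 2 in total.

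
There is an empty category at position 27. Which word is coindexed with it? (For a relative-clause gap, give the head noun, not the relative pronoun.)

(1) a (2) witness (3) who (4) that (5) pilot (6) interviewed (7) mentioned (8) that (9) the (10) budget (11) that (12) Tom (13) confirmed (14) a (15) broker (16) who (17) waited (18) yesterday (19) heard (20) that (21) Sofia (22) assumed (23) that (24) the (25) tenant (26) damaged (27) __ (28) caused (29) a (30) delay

10

The gap at 27 is the object of "damaged", inside a relative clause.
The relative pronoun is "that" (word 11); it is bound by the head noun immediately before it.
Its filler is the head noun "budget", at word 10.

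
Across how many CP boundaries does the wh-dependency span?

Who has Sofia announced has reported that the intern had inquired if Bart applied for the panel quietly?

1

"who" is extracted from the subject of "reported".
Boundaries crossed, outermost first: [Ø] — 1 in total.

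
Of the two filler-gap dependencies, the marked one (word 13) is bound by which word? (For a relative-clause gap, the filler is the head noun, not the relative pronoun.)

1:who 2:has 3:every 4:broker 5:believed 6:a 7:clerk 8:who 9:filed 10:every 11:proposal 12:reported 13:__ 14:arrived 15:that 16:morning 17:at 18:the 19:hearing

The marked gap is the subject of "arrived".
Its filler is the fronted wh-phrase "who", at word 1.
(The other dependency links word 7 to a gap after word 8.)

1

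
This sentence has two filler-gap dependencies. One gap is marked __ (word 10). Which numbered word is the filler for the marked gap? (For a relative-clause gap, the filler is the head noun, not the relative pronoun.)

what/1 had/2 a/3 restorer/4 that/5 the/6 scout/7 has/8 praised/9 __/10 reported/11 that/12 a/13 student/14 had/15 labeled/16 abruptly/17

The marked gap is inside the relative clause, the direct object of "praised".
Its filler is the head noun "restorer" (via "that"), at word 4.
(The other dependency links word 1 to a gap after word 16.)

4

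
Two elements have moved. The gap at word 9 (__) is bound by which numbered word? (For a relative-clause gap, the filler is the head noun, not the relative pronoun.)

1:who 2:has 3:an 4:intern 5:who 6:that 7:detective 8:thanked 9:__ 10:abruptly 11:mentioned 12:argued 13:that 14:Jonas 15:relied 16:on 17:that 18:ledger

4

The marked gap is inside the relative clause, the direct object of "thanked".
Its filler is the head noun "intern" (via "who"), at word 4.
(The other dependency links word 1 to a gap after word 11.)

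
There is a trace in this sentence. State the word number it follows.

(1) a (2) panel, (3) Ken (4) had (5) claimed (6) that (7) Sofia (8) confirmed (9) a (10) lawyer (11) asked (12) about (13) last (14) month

The displaced element is "a panel" (word 2).
It is linked across 2 clause boundaries (that → Ø).
It functions as the object of the preposition "about" of "asked", so the gap sits immediately after word 12 ("about").
Base order: Ken had claimed that Sofia confirmed a lawyer asked about a panel last month.

12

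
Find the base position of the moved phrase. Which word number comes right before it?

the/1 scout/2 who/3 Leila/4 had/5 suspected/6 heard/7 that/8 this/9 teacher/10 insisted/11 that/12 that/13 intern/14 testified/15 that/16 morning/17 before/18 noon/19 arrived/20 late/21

6

The displaced element is "the scout" (word 2).
It is linked across 1 clause boundary (Ø).
It functions as the subject of "heard", so the gap sits immediately after word 6 ("suspected").
Base order: Leila had suspected that the scout heard that this teacher insisted that that intern testified that morning before noon.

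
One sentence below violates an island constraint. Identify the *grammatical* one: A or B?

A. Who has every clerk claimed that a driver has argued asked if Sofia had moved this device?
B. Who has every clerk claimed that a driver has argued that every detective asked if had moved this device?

A

In B, the wh-phrase is extracted from inside a wh-island (introduced by "if"), which blocks movement.
In A, the extraction path crosses only that-complement boundaries, which are transparent.
So A is grammatical.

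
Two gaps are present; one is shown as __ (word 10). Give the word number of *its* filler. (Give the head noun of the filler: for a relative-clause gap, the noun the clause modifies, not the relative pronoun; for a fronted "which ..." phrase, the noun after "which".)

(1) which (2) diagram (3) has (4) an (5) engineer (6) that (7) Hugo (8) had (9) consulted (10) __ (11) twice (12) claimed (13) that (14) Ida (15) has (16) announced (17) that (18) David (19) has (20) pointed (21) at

The marked gap is inside the relative clause, the direct object of "consulted".
Its filler is the head noun "engineer" (via "that"), at word 5.
(The other dependency links word 2 to a gap after word 21.)

5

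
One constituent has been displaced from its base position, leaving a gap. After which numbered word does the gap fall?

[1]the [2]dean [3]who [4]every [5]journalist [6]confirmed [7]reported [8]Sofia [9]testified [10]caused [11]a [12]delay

6

The displaced element is "the dean" (word 2).
It is linked across 1 clause boundary (Ø).
It functions as the subject of "reported", so the gap sits immediately after word 6 ("confirmed").
Base order: Every journalist confirmed that the dean reported Sofia testified.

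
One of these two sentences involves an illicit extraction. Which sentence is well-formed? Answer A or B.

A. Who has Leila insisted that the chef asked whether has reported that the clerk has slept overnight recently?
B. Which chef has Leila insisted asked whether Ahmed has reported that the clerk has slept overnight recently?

In A, the wh-phrase is extracted from inside a wh-island (introduced by "whether"), which blocks movement.
In B, the extraction path crosses only that-complement boundaries, which are transparent.
So B is grammatical.

B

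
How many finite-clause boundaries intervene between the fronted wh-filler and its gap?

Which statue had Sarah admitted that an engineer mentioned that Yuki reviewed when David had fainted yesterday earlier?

"which statue" is extracted from the object of "reviewed".
Boundaries crossed, outermost first: [that], [that] — 2 in total.

2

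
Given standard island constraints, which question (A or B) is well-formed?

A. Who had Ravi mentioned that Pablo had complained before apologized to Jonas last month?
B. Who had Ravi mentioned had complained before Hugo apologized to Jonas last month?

In A, the wh-phrase is extracted from inside an adjunct island (introduced by "before"), which blocks movement.
In B, the extraction path crosses only that-complement boundaries, which are transparent.
So B is grammatical.

B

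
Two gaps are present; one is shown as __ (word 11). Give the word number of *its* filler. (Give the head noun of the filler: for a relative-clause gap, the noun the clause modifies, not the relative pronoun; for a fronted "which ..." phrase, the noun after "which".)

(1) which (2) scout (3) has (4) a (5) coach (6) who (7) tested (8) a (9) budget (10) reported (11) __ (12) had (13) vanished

2

The marked gap is the subject of "vanished".
Its filler is the fronted wh-phrase "which scout", at word 2.
(The other dependency links word 5 to a gap after word 6.)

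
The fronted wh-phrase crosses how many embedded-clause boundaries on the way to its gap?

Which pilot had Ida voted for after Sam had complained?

0

"which pilot" originates inside the matrix clause — no clause boundary is crossed.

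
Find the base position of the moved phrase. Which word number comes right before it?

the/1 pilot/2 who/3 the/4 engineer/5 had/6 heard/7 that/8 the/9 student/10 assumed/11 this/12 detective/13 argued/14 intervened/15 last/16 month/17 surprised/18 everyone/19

The displaced element is "the pilot" (word 2).
It is linked across 3 clause boundaries (that → Ø → Ø).
It functions as the subject of "intervened", so the gap sits immediately after word 14 ("argued").
Base order: The engineer had heard that the student assumed this detective argued that the pilot intervened last month.

14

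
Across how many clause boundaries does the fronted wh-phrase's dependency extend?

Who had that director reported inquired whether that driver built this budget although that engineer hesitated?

1

"who" is extracted from the subject of "inquired".
Boundaries crossed, outermost first: [Ø] — 1 in total.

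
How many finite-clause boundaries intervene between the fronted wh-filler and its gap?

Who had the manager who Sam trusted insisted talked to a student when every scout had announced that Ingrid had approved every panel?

"who" is extracted from the subject of "talked".
Boundaries crossed, outermost first: [Ø] — 1 in total.

1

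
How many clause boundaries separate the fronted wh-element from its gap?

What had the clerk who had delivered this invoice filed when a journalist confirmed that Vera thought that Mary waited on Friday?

0

"what" originates inside the matrix clause — no clause boundary is crossed.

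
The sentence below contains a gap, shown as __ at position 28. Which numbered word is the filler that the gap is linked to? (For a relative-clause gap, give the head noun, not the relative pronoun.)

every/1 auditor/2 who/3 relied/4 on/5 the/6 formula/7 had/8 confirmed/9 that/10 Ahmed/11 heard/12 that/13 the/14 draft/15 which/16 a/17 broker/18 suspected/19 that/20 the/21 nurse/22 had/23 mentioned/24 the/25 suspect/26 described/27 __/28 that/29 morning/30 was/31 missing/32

15

The gap at 28 is the object of "described", inside a relative clause.
The relative pronoun is "which" (word 16); it is bound by the head noun immediately before it.
Its filler is the head noun "draft", at word 15.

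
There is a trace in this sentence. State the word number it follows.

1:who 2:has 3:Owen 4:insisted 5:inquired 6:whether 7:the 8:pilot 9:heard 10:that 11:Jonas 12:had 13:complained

4

The displaced element is "who" (word 1).
It is linked across 1 clause boundary (Ø).
It functions as the subject of "inquired", so the gap sits immediately after word 4 ("insisted").
Base order: Owen has insisted who inquired whether the pilot heard that Jonas had complained.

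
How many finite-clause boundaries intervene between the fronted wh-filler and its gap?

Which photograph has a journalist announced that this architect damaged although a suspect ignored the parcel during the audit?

"which photograph" is extracted from the object of "damaged".
Boundaries crossed, outermost first: [that] — 1 in total.

1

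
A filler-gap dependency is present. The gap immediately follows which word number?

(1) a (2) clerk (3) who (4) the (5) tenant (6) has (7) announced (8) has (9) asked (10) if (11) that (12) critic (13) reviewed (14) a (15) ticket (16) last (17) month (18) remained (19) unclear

7

The displaced element is "a clerk" (word 2).
It is linked across 1 clause boundary (Ø).
It functions as the subject of "asked", so the gap sits immediately after word 7 ("announced").
Base order: The tenant has announced that a clerk has asked if that critic reviewed a ticket last month.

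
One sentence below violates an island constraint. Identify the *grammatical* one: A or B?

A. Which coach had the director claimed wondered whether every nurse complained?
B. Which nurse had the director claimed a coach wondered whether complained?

A

In B, the wh-phrase is extracted from inside a wh-island (introduced by "whether"), which blocks movement.
In A, the extraction path crosses only that-complement boundaries, which are transparent.
So A is grammatical.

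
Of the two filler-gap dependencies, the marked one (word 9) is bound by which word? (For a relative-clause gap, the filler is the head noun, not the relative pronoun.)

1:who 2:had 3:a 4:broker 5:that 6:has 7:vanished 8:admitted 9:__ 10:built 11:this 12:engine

1

The marked gap is the subject of "built".
Its filler is the fronted wh-phrase "who", at word 1.
(The other dependency links word 4 to a gap after word 5.)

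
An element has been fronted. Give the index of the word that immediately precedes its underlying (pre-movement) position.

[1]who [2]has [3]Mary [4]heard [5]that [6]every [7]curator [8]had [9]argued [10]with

10

The displaced element is "who" (word 1).
It is linked across 1 clause boundary (that).
It functions as the object of the preposition "with" of "argued", so the gap sits immediately after word 10 ("with").
Base order: Mary has heard that every curator had argued with who.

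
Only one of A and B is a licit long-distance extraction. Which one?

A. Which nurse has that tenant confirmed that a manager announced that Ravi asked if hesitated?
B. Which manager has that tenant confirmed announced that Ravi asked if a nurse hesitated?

B

In A, the wh-phrase is extracted from inside a wh-island (introduced by "if"), which blocks movement.
In B, the extraction path crosses only that-complement boundaries, which are transparent.
So B is grammatical.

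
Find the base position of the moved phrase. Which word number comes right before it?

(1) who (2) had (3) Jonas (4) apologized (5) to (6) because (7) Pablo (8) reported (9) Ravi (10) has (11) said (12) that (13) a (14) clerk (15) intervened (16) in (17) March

5

The displaced element is "who" (word 1).
It functions as the object of the preposition "to" of "apologized", so the gap sits immediately after word 5 ("to").
Base order: Jonas had apologized to who because Pablo reported Ravi has said that a clerk intervened in March.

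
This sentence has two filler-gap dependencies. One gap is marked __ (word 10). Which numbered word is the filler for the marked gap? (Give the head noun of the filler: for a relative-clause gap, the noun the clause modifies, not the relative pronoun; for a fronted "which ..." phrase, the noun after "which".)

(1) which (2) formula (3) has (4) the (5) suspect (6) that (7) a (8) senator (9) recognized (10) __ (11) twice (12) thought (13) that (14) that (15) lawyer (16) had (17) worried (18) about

5

The marked gap is inside the relative clause, the direct object of "recognized".
Its filler is the head noun "suspect" (via "that"), at word 5.
(The other dependency links word 2 to a gap after word 18.)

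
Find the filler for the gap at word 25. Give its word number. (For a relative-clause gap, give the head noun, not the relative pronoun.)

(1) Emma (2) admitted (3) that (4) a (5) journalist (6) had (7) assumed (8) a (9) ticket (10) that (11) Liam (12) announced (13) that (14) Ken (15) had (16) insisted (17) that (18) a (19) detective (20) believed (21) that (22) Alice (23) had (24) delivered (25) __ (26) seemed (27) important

The gap at 25 is the object of "delivered", inside a relative clause.
The relative pronoun is "that" (word 10); it is bound by the head noun immediately before it.
Its filler is the head noun "ticket", at word 9.

9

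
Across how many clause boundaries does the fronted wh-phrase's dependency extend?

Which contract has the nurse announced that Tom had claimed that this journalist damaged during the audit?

2

"which contract" is extracted from the object of "damaged".
Boundaries crossed, outermost first: [that], [that] — 2 in total.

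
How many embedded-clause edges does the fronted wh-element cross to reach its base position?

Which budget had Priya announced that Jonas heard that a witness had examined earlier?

2

"which budget" is extracted from the object of "examined".
Boundaries crossed, outermost first: [that], [that] — 2 in total.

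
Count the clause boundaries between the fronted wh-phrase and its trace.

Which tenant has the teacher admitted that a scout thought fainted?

"which tenant" is extracted from the subject of "fainted".
Boundaries crossed, outermost first: [that], [Ø] — 2 in total.

2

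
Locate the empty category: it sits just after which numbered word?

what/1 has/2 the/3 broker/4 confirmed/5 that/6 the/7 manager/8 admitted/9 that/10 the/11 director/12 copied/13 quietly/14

13

The displaced element is "what" (word 1).
It is linked across 2 clause boundaries (that → that).
It functions as the direct object of "copied", so the gap sits immediately after word 13 ("copied").
Base order: The broker has confirmed that the manager admitted that the director copied what quietly.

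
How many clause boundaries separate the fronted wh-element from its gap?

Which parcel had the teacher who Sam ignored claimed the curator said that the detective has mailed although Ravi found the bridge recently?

2

"which parcel" is extracted from the object of "mailed".
Boundaries crossed, outermost first: [Ø], [that] — 2 in total.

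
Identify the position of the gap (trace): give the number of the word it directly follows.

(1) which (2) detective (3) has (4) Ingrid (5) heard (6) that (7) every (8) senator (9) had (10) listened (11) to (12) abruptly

The displaced element is "which detective" (word 2).
It is linked across 1 clause boundary (that).
It functions as the object of the preposition "to" of "listened", so the gap sits immediately after word 11 ("to").
Base order: Ingrid has heard that every senator had listened to which detective abruptly.

11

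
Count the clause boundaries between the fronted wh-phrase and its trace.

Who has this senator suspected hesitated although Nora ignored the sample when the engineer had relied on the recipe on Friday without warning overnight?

1

"who" is extracted from the subject of "hesitated".
Boundaries crossed, outermost first: [Ø] — 1 in total.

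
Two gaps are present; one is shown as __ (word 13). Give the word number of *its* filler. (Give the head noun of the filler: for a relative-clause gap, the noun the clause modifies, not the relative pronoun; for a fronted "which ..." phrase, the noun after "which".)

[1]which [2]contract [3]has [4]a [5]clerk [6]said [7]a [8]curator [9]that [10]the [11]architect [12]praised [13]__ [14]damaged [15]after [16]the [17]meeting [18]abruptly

The marked gap is inside the relative clause, the direct object of "praised".
Its filler is the head noun "curator" (via "that"), at word 8.
(The other dependency links word 2 to a gap after word 14.)

8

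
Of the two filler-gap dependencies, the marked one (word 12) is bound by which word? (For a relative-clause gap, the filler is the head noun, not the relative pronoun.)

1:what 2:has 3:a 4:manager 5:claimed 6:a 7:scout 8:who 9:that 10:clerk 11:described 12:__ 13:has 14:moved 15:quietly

The marked gap is inside the relative clause, the direct object of "described".
Its filler is the head noun "scout" (via "who"), at word 7.
(The other dependency links word 1 to a gap after word 14.)

7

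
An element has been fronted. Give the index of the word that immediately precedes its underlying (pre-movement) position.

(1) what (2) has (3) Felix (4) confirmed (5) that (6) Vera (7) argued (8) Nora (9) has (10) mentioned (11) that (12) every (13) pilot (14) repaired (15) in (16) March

The displaced element is "what" (word 1).
It is linked across 3 clause boundaries (that → Ø → that).
It functions as the direct object of "repaired", so the gap sits immediately after word 14 ("repaired").
Base order: Felix has confirmed that Vera argued Nora has mentioned that every pilot repaired what in March.

14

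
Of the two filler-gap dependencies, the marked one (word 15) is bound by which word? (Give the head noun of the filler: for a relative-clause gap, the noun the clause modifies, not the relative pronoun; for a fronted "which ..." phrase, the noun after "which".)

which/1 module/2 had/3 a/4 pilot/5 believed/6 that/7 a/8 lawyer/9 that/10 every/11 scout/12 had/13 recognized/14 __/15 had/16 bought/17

9

The marked gap is inside the relative clause, the direct object of "recognized".
Its filler is the head noun "lawyer" (via "that"), at word 9.
(The other dependency links word 2 to a gap after word 17.)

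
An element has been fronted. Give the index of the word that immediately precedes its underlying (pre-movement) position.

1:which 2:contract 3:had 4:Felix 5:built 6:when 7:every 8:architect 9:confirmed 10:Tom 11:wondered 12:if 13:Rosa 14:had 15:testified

The displaced element is "which contract" (word 2).
It functions as the direct object of "built", so the gap sits immediately after word 5 ("built").
Base order: Felix had built which contract when every architect confirmed Tom wondered if Rosa had testified.

5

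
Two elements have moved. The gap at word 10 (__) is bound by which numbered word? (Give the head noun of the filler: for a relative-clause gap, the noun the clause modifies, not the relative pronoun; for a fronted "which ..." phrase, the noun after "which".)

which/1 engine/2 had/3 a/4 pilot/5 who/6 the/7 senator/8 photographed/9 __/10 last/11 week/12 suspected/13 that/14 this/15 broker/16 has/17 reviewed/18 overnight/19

The marked gap is inside the relative clause, the direct object of "photographed".
Its filler is the head noun "pilot" (via "who"), at word 5.
(The other dependency links word 2 to a gap after word 18.)

5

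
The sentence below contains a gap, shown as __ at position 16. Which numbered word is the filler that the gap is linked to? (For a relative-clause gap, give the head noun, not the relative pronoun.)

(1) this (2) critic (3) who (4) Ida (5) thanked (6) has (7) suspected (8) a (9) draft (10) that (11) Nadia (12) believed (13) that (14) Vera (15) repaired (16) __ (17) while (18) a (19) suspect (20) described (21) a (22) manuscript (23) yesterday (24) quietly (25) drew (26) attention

9

The gap at 16 is the object of "repaired", inside a relative clause.
The relative pronoun is "that" (word 10); it is bound by the head noun immediately before it.
Its filler is the head noun "draft", at word 9.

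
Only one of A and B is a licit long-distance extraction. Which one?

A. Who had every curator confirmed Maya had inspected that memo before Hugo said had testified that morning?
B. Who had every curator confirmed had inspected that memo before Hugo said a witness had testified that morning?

In A, the wh-phrase is extracted from inside an adjunct island (introduced by "before"), which blocks movement.
In B, the extraction path crosses only that-complement boundaries, which are transparent.
So B is grammatical.

B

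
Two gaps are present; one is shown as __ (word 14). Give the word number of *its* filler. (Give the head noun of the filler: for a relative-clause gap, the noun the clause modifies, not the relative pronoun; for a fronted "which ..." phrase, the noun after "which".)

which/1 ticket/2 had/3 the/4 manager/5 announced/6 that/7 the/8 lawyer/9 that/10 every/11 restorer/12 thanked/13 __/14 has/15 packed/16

9

The marked gap is inside the relative clause, the direct object of "thanked".
Its filler is the head noun "lawyer" (via "that"), at word 9.
(The other dependency links word 2 to a gap after word 16.)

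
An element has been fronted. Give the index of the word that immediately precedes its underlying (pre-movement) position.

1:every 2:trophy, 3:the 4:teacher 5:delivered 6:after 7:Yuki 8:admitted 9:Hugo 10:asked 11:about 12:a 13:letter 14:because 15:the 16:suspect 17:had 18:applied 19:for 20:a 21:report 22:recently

5

The displaced element is "every trophy" (word 2).
It functions as the direct object of "delivered", so the gap sits immediately after word 5 ("delivered").
Base order: The teacher delivered every trophy after Yuki admitted Hugo asked about a letter because the suspect had applied for a report recently.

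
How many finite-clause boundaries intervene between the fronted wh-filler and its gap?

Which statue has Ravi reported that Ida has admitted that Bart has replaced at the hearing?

2

"which statue" is extracted from the object of "replaced".
Boundaries crossed, outermost first: [that], [that] — 2 in total.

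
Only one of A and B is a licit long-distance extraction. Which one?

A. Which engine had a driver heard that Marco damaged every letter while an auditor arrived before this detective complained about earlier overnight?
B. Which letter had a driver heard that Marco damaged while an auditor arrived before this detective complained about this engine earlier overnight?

In A, the wh-phrase is extracted from inside an adjunct island (introduced by "while"), which blocks movement.
In B, the extraction path crosses only that-complement boundaries, which are transparent.
So B is grammatical.

B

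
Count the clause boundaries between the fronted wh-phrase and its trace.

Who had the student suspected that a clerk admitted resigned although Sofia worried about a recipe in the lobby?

2

"who" is extracted from the subject of "resigned".
Boundaries crossed, outermost first: [that], [Ø] — 2 in total.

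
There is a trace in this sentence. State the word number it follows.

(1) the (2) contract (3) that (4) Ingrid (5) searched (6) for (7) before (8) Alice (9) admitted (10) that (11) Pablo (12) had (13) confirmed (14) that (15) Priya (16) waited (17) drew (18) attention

6

The displaced element is "the contract" (word 2).
It functions as the object of the preposition "for" of "searched", so the gap sits immediately after word 6 ("for").
Base order: Ingrid searched for the contract before Alice admitted that Pablo had confirmed that Priya waited.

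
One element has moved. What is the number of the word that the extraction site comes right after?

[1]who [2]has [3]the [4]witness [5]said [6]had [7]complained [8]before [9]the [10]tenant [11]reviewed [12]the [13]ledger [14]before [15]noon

The displaced element is "who" (word 1).
It is linked across 1 clause boundary (Ø).
It functions as the subject of "complained", so the gap sits immediately after word 5 ("said").
Base order: The witness has said that who had complained before the tenant reviewed the ledger before noon.

5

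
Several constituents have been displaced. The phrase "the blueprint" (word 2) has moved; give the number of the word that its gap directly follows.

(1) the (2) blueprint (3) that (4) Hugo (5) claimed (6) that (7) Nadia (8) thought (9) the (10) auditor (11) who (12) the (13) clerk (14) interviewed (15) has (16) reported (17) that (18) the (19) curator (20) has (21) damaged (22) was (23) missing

21

The displaced element is "the blueprint" (word 2).
It is linked across 3 clause boundaries (that → Ø → that).
It functions as the direct object of "damaged", so the gap sits immediately after word 21 ("damaged").
Base order: Hugo claimed that Nadia thought the auditor who the clerk interviewed has reported that the curator has damaged the blueprint.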